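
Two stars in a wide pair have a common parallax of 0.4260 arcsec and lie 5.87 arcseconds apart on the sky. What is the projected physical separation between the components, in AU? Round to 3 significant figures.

d = 1/p = 1/0.4260″ = 2.3474 pc.
At distance d (pc), an angle of θ arcsec spans θ·d AU: s = 5.87 × 2.3474 = 13.779 AU.

13.8 AU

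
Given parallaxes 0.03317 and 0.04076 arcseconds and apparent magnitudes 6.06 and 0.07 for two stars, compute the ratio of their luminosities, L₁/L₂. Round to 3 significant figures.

d₁ = 1/p₁ = 1/0.03317″ = 30.148 pc; d₂ = 1/p₂ = 1/0.04076″ = 24.534 pc.
M₁ = m₁ − 5 log₁₀ d₁ + 5 = 6.06 − 7.3963 + 5 = 3.6637.
M₂ = 0.07 − 6.9488 + 5 = -1.8788.
L₁/L₂ = 10^(0.4(M₂ − M₁)) = 10^(0.4 × (-5.5425)) = 10^(-2.21700) = 0.0060674.

L₁/L₂ = 0.00607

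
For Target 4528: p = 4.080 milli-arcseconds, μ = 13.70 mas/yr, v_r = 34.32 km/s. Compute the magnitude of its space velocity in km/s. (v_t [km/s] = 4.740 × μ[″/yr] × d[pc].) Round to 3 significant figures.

d = 1/p = 1/0.004080″ = 245.1 pc.
μ = 13.70 mas/yr = 0.01370 ″/yr.
v_t = 4.740 μ d = 4.740 × 0.01370 × 245.1 = 15.916 km/s.
v = √(v_r² + v_t²) = √(34.32² + 15.916²) = √1431.18 = 37.831 km/s.

37.8 km/s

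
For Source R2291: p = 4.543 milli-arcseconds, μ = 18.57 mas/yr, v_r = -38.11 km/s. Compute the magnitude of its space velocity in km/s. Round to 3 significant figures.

d = 1/p = 1/0.004543″ = 220.12 pc.
μ = 18.57 mas/yr = 0.01857 ″/yr.
v_t = 4.740 μ d = 4.740 × 0.01857 × 220.12 = 19.375 km/s.
v = √(v_r² + v_t²) = √((-38.11)² + 19.375²) = √1827.76 = 42.752 km/s.

42.8 km/s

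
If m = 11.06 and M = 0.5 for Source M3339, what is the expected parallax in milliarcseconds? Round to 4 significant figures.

0.7727 mas

m − M = 11.06 − 0.5 = 10.56.
d = 10^((m−M)/5 + 1) = 10^3.112 = 1294.2 pc.
p = 1/d = 1/1294.2 = 0.00077268 arcsec = 0.77268 mas.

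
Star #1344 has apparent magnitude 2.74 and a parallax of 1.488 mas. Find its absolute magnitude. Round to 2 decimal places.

d = 1/p = 1/0.001488″ = 672.04 pc.
m − M = 5 log₁₀(672.04) − 5 = 14.1370 − 5 = 9.1370.
M = m − (m − M) = 2.74 − 9.1370 = -6.40.

M = -6.40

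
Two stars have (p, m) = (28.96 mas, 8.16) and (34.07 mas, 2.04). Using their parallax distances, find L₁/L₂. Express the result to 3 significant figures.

d₁ = 1/p₁ = 1/0.02896″ = 34.53 pc; d₂ = 1/p₂ = 1/0.03407″ = 29.351 pc.
M₁ = m₁ − 5 log₁₀ d₁ + 5 = 8.16 − 7.6910 + 5 = 5.4690.
M₂ = 2.04 − 7.3381 + 5 = -0.2981.
L₁/L₂ = 10^(0.4(M₂ − M₁)) = 10^(0.4 × (-5.7671)) = 10^(-2.30684) = 0.0049336.

L₁/L₂ = 0.00493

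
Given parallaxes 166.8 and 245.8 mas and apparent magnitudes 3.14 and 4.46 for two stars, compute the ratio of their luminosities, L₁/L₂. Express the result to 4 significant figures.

d₁ = 1/p₁ = 1/0.1668″ = 5.9952 pc; d₂ = 1/p₂ = 1/0.2458″ = 4.0683 pc.
M₁ = m₁ − 5 log₁₀ d₁ + 5 = 3.14 − 3.8890 + 5 = 4.2510.
M₂ = 4.46 − 3.0471 + 5 = 6.4129.
L₁/L₂ = 10^(0.4(M₂ − M₁)) = 10^(0.4 × 2.1619) = 10^0.86476 = 7.3242.

L₁/L₂ = 7.324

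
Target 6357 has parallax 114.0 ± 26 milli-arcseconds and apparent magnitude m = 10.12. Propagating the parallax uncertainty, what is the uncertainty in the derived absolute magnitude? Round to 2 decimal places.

σ_M = 0.50 mag

M = m − 5 log₁₀ d + 5 = m + 5 log₁₀ p + 5, so ∂M/∂p = 5/(p ln 10).
σ_M = (5/ln 10) · (σ_p/p) = 2.1715 × 26/114.0 = 2.1715 × 0.22807 = 0.49525.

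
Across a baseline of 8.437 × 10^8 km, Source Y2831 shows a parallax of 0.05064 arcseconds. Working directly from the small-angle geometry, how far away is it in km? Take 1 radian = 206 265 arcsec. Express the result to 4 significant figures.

θ = 0.05064″ = 0.05064/206265 = 2.4551 × 10^-7 rad.
d = B/θ = (8.437 × 10^8) / (2.4551 × 10^-7) = 3.4365 × 10^15 km.

3.437 × 10^15 km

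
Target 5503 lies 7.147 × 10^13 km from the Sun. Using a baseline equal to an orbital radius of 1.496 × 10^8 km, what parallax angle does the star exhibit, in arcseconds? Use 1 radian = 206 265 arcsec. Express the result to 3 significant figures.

0.432 arcsec

θ ≈ B/d = (1.496 × 10^8) / (7.147 × 10^13) = 2.0932 × 10^-6 rad.
In arcseconds: 2.0932 × 10^-6 × 206265 = 0.43175″.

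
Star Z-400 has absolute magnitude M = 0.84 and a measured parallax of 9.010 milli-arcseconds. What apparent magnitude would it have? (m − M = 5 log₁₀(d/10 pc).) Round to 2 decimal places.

d = 1/p = 1/0.009010″ = 110.99 pc.
m − M = 5 log₁₀ d − 5 = 5 log₁₀(110.99) − 5 = 10.2264 − 5 = 5.2264.
m = M + (m − M) = 0.84 + 5.2264 = 6.07.

m = 6.07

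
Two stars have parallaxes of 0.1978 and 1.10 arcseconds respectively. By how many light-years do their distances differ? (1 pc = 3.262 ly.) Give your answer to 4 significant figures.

13.53 ly

d_A = 1/0.1978″ = 5.0556 pc; d_B = 1/1.100″ = 0.90909 pc.
|d_B − d_A| = |0.90909 − 5.0556| = 4.1465 pc = 4.1465 × 3.262 ly = 13.526 ly.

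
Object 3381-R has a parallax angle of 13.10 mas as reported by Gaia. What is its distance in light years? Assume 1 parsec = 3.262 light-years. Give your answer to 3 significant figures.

p = 13.10 mas = 0.01310 arcsec.
d = 1/p = 1/0.01310 = 76.336 pc.
In light-years: 76.336 × 3.262 = 249.01 ly.

249 light years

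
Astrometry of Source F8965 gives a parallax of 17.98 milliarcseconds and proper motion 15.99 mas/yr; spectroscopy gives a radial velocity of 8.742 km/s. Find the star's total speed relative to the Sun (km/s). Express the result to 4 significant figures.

d = 1/p = 1/0.01798″ = 55.617 pc.
μ = 15.99 mas/yr = 0.01599 ″/yr.
v_t = 4.740 μ d = 4.740 × 0.01599 × 55.617 = 4.2154 km/s.
v = √(v_r² + v_t²) = √(8.742² + 4.2154²) = √94.1922 = 9.7053 km/s.

9.705 km/s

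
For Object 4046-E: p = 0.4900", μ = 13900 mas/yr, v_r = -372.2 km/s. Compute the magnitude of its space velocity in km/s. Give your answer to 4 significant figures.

d = 1/p = 1/0.4900″ = 2.0408 pc.
μ = 13900 mas/yr = 13.90 ″/yr.
v_t = 4.740 μ d = 4.740 × 13.90 × 2.0408 = 134.46 km/s.
v = √(v_r² + v_t²) = √((-372.2)² + 134.46²) = √156612 = 395.74 km/s.

395.7 km/s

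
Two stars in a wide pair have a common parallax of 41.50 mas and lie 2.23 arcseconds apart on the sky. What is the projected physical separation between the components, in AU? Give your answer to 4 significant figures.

d = 1/p = 1/0.04150″ = 24.096 pc.
At distance d (pc), an angle of θ arcsec spans θ·d AU: s = 2.23 × 24.096 = 53.734 AU.

53.73 AU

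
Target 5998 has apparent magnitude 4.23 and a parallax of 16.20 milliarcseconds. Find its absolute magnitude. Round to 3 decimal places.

M = 0.278

d = 1/p = 1/0.01620″ = 61.728 pc.
m − M = 5 log₁₀(61.728) − 5 = 8.9524 − 5 = 3.9524.
M = m − (m − M) = 4.23 − 3.9524 = 0.278.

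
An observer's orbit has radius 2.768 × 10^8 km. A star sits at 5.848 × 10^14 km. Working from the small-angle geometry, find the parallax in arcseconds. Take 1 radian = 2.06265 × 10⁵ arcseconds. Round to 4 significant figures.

0.09763 arcsec

θ ≈ B/d = (2.768 × 10^8) / (5.848 × 10^14) = 4.7332 × 10^-7 rad.
In arcseconds: 4.7332 × 10^-7 × 206265 = 0.097629″.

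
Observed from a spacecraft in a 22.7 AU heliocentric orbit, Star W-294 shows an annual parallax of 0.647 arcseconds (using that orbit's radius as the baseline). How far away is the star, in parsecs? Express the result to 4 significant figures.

35.09 pc

With baseline B (in AU) and parallax p (in arcsec), d = B/p parsecs.
d = 22.7 / 0.647 = 35.085 pc.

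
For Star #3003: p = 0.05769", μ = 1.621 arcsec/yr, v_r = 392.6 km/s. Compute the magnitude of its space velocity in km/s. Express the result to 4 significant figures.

d = 1/p = 1/0.05769″ = 17.334 pc.
v_t = 4.740 μ d = 4.740 × 1.621 × 17.334 = 133.19 km/s.
v = √(v_r² + v_t²) = √(392.6² + 133.19²) = √171874 = 414.58 km/s.

414.6 km/s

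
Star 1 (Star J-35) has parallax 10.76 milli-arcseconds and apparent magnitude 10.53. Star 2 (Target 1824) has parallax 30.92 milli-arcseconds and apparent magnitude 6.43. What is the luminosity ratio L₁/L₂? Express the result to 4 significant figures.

d₁ = 1/p₁ = 1/0.01076″ = 92.937 pc; d₂ = 1/p₂ = 1/0.03092″ = 32.342 pc.
M₁ = m₁ − 5 log₁₀ d₁ + 5 = 10.53 − 9.8409 + 5 = 5.6891.
M₂ = 6.43 − 7.5488 + 5 = 3.8812.
L₁/L₂ = 10^(0.4(M₂ − M₁)) = 10^(0.4 × (-1.8079)) = 10^(-0.72316) = 0.18916.

L₁/L₂ = 0.1892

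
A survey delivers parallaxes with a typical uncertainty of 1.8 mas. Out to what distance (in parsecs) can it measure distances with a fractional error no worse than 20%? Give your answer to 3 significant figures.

111 pc

σ_d/d = σ_p/p, so the condition is σ_p/p ≤ 0.20, i.e. p ≥ σ_p/0.20.
p_min = 1.8/0.20 = 9 mas = 0.009 arcsec.
d_max = 1/p_min = 1/0.009 = 111.11 pc.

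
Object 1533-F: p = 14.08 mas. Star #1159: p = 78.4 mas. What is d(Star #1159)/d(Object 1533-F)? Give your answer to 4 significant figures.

Since d = 1/p, d_B/d_A = p_A/p_B.
= 14.08 / 78.4 = 0.17959.

0.1796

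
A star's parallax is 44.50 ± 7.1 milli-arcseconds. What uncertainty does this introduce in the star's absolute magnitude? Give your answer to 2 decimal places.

σ_M = 0.35 mag

M = m − 5 log₁₀ d + 5 = m + 5 log₁₀ p + 5, so ∂M/∂p = 5/(p ln 10).
σ_M = (5/ln 10) · (σ_p/p) = 2.1715 × 7.1/44.50 = 2.1715 × 0.15955 = 0.34646.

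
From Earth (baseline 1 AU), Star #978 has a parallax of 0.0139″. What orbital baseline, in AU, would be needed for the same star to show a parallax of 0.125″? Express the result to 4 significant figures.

Parallax scales linearly with baseline: p ∝ B, so B = p_target / p_Earth × 1 AU.
B = 0.125 / 0.0139 = 8.9928 AU.

8.993 AU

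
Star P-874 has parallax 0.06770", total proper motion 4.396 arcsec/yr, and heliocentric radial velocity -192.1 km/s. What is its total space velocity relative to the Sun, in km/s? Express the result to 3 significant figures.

363 km/s

d = 1/p = 1/0.06770″ = 14.771 pc.
v_t = 4.740 μ d = 4.740 × 4.396 × 14.771 = 307.78 km/s.
v = √(v_r² + v_t²) = √((-192.1)² + 307.78²) = √131631 = 362.81 km/s.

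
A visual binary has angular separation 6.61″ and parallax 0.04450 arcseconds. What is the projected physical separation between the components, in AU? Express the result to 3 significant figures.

d = 1/p = 1/0.04450″ = 22.472 pc.
At distance d (pc), an angle of θ arcsec spans θ·d AU: s = 6.61 × 22.472 = 148.54 AU.

149 AU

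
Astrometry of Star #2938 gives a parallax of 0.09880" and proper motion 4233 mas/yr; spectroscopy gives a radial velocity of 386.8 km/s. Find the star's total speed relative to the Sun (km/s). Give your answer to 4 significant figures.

436.9 km/s

d = 1/p = 1/0.09880″ = 10.121 pc.
μ = 4233 mas/yr = 4.233 ″/yr.
v_t = 4.740 μ d = 4.740 × 4.233 × 10.121 = 203.07 km/s.
v = √(v_r² + v_t²) = √(386.8² + 203.07²) = √190852 = 436.87 km/s.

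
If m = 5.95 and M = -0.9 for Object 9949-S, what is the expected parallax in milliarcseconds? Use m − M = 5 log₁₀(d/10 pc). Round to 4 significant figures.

4.266 mas

m − M = 5.95 − (-0.9) = 6.85.
d = 10^((m−M)/5 + 1) = 10^2.370 = 234.42 pc.
p = 1/d = 1/234.42 = 0.0042658 arcsec = 4.2658 mas.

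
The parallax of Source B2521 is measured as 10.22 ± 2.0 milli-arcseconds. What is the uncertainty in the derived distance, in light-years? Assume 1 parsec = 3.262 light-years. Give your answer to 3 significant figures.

d = 1/p, so σ_d = σ_p / p².
σ_d = 0.00200 / (0.01022)² = 0.00200 / 0.00010445 = 19.148 pc = 19.148 × 3.262 ly = 62.461 ly.

62.5 ly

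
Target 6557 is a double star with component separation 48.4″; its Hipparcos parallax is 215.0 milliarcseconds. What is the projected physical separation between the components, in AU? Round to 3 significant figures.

225 AU

d = 1/p = 1/0.2150″ = 4.6512 pc.
At distance d (pc), an angle of θ arcsec spans θ·d AU: s = 48.4 × 4.6512 = 225.12 AU.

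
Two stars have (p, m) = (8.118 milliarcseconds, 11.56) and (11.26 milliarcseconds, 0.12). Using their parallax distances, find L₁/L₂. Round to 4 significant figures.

L₁/L₂ = 5.107 × 10^-5

d₁ = 1/p₁ = 1/0.008118″ = 123.18 pc; d₂ = 1/p₂ = 1/0.01126″ = 88.81 pc.
M₁ = m₁ − 5 log₁₀ d₁ + 5 = 11.56 − 10.4527 + 5 = 6.1073.
M₂ = 0.12 − 9.7423 + 5 = -4.6223.
L₁/L₂ = 10^(0.4(M₂ − M₁)) = 10^(0.4 × (-10.7296)) = 10^(-4.29184) = 0.000051069.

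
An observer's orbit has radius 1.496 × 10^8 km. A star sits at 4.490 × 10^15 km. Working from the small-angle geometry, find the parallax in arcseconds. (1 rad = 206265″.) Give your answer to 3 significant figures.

θ ≈ B/d = (1.496 × 10^8) / (4.490 × 10^15) = 3.3318 × 10^-8 rad.
In arcseconds: 3.3318 × 10^-8 × 206265 = 0.0068723″.

0.00687 arcsec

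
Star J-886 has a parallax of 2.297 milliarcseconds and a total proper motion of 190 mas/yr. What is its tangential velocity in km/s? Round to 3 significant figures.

392 km/s

d = 1/p = 1/0.002297″ = 435.35 pc.
μ = 190 mas/yr = 0.190 ″/yr.
v_t = 4.74 × μ × d = 4.74 × 0.190 × 435.35 = 392.08 km/s.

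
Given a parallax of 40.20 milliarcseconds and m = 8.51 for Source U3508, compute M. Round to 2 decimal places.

d = 1/p = 1/0.04020″ = 24.876 pc.
m − M = 5 log₁₀(24.876) − 5 = 6.9789 − 5 = 1.9789.
M = m − (m − M) = 8.51 − 1.9789 = 6.53.

M = 6.53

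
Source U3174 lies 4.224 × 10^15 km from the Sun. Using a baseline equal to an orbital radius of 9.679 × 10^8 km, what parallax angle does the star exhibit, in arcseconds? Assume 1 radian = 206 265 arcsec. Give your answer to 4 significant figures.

0.04726 arcsec

θ ≈ B/d = (9.679 × 10^8) / (4.224 × 10^15) = 2.2914 × 10^-7 rad.
In arcseconds: 2.2914 × 10^-7 × 206265 = 0.047264″.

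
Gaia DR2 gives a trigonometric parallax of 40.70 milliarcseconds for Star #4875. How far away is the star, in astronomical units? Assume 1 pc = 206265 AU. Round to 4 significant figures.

p = 40.70 milliarcseconds = 0.04070 arcsec.
d = 1/p = 1/0.04070 = 24.57 pc.
In AU: 24.57 × 206265 = 5.0679 × 10^6 AU.

5.068 × 10^6 AU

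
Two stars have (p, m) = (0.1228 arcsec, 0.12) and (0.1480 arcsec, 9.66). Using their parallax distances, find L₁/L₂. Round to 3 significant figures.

d₁ = 1/p₁ = 1/0.1228″ = 8.1433 pc; d₂ = 1/p₂ = 1/0.1480″ = 6.7568 pc.
M₁ = m₁ − 5 log₁₀ d₁ + 5 = 0.12 − 4.5540 + 5 = 0.5660.
M₂ = 9.66 − 4.1487 + 5 = 10.5113.
L₁/L₂ = 10^(0.4(M₂ − M₁)) = 10^(0.4 × 9.9453) = 10^3.97812 = 9508.7.

L₁/L₂ = 9510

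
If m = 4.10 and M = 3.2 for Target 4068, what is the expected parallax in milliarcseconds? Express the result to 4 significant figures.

66.07 mas

m − M = 4.10 − 3.2 = 0.90.
d = 10^((m−M)/5 + 1) = 10^1.180 = 15.136 pc.
p = 1/d = 1/15.136 = 0.066068 arcsec = 66.068 mas.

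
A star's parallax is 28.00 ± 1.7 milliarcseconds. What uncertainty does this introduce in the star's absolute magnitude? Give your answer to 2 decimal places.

σ_M = 0.13 mag

M = m − 5 log₁₀ d + 5 = m + 5 log₁₀ p + 5, so ∂M/∂p = 5/(p ln 10).
σ_M = (5/ln 10) · (σ_p/p) = 2.1715 × 1.7/28.00 = 2.1715 × 0.060714 = 0.13184.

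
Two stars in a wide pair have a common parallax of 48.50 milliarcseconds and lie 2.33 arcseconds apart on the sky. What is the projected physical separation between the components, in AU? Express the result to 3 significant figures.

d = 1/p = 1/0.04850″ = 20.619 pc.
At distance d (pc), an angle of θ arcsec spans θ·d AU: s = 2.33 × 20.619 = 48.042 AU.

48.0 AU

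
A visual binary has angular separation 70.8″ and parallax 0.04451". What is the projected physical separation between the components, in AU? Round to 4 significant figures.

1591 AU

d = 1/p = 1/0.04451″ = 22.467 pc.
At distance d (pc), an angle of θ arcsec spans θ·d AU: s = 70.8 × 22.467 = 1590.7 AU.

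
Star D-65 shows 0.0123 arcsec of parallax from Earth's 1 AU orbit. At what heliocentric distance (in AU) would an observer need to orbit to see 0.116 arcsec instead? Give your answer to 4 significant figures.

9.431 AU

Parallax scales linearly with baseline: p ∝ B, so B = p_target / p_Earth × 1 AU.
B = 0.116 / 0.0123 = 9.4309 AU.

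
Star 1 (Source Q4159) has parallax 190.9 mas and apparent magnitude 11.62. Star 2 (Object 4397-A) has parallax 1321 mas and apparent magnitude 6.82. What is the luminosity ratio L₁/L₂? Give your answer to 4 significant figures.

L₁/L₂ = 0.5757

d₁ = 1/p₁ = 1/0.1909″ = 5.2383 pc; d₂ = 1/p₂ = 1/1.321″ = 0.757 pc.
M₁ = m₁ − 5 log₁₀ d₁ + 5 = 11.62 − 3.5960 + 5 = 13.0240.
M₂ = 6.82 − (-0.6045) + 5 = 12.4245.
L₁/L₂ = 10^(0.4(M₂ − M₁)) = 10^(0.4 × (-0.5995)) = 10^(-0.23980) = 0.5757.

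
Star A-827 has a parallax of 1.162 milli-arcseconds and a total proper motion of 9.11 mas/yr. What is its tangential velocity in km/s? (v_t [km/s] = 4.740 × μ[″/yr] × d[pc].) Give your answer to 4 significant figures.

d = 1/p = 1/0.001162″ = 860.59 pc.
μ = 9.11 mas/yr = 0.00911 ″/yr.
v_t = 4.74 × μ × d = 4.74 × 0.00911 × 860.59 = 37.161 km/s.

37.16 km/s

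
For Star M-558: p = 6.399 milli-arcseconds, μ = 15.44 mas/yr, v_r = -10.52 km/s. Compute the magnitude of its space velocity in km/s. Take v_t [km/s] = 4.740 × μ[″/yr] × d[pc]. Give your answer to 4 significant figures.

15.54 km/s

d = 1/p = 1/0.006399″ = 156.27 pc.
μ = 15.44 mas/yr = 0.01544 ″/yr.
v_t = 4.740 μ d = 4.740 × 0.01544 × 156.27 = 11.437 km/s.
v = √(v_r² + v_t²) = √((-10.52)² + 11.437²) = √241.475 = 15.539 km/s.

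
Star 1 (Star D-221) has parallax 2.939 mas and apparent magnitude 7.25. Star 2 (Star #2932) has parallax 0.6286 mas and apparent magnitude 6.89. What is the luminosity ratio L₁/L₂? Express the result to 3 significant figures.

L₁/L₂ = 0.0328

d₁ = 1/p₁ = 1/0.002939″ = 340.25 pc; d₂ = 1/p₂ = 1/0.0006286″ = 1590.8 pc.
M₁ = m₁ − 5 log₁₀ d₁ + 5 = 7.25 − 12.6590 + 5 = -0.4090.
M₂ = 6.89 − 16.0081 + 5 = -4.1181.
L₁/L₂ = 10^(0.4(M₂ − M₁)) = 10^(0.4 × (-3.7091)) = 10^(-1.48364) = 0.032837.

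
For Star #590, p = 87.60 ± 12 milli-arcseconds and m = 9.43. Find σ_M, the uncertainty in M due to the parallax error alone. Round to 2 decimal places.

M = m − 5 log₁₀ d + 5 = m + 5 log₁₀ p + 5, so ∂M/∂p = 5/(p ln 10).
σ_M = (5/ln 10) · (σ_p/p) = 2.1715 × 12/87.60 = 2.1715 × 0.13699 = 0.29747.

σ_M = 0.30 mag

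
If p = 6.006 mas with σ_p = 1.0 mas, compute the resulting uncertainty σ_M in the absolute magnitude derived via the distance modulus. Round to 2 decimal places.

σ_M = 0.36 mag

M = m − 5 log₁₀ d + 5 = m + 5 log₁₀ p + 5, so ∂M/∂p = 5/(p ln 10).
σ_M = (5/ln 10) · (σ_p/p) = 2.1715 × 1.0/6.006 = 2.1715 × 0.1665 = 0.36155.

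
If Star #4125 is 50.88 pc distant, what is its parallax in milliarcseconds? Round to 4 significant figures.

p = 1/d = 1/50.88 = 0.019654 arcsec.
= 0.019654 × 1000 = 19.654 mas.

19.65 mas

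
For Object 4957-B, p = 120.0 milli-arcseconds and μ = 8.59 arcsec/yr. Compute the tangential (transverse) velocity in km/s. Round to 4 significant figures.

339.3 km/s

d = 1/p = 1/0.1200″ = 8.3333 pc.
v_t = 4.74 × μ × d = 4.74 × 8.59 × 8.3333 = 339.3 km/s.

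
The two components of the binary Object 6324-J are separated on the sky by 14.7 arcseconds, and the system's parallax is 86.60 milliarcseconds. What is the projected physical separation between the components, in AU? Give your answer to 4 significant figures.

d = 1/p = 1/0.08660″ = 11.547 pc.
At distance d (pc), an angle of θ arcsec spans θ·d AU: s = 14.7 × 11.547 = 169.74 AU.

169.7 AU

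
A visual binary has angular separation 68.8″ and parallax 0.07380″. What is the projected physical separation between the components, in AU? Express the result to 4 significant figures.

932.2 AU

d = 1/p = 1/0.07380″ = 13.55 pc.
At distance d (pc), an angle of θ arcsec spans θ·d AU: s = 68.8 × 13.55 = 932.24 AU.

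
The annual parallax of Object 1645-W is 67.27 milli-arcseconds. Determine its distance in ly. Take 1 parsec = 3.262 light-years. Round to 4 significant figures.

48.49 ly

p = 67.27 milli-arcseconds = 0.06727 arcsec.
d = 1/p = 1/0.06727 = 14.865 pc.
In light-years: 14.865 × 3.262 = 48.49 ly.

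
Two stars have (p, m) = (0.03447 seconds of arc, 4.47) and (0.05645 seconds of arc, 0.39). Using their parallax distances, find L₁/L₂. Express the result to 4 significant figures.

d₁ = 1/p₁ = 1/0.03447″ = 29.011 pc; d₂ = 1/p₂ = 1/0.05645″ = 17.715 pc.
M₁ = m₁ − 5 log₁₀ d₁ + 5 = 4.47 − 7.3128 + 5 = 2.1572.
M₂ = 0.39 − 6.2417 + 5 = -0.8517.
L₁/L₂ = 10^(0.4(M₂ − M₁)) = 10^(0.4 × (-3.0089)) = 10^(-1.20356) = 0.062581.

L₁/L₂ = 0.06258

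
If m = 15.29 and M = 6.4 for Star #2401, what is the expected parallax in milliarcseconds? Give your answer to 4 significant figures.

1.667 mas

m − M = 15.29 − 6.4 = 8.89.
d = 10^((m−M)/5 + 1) = 10^2.778 = 599.79 pc.
p = 1/d = 1/599.79 = 0.0016673 arcsec = 1.6673 mas.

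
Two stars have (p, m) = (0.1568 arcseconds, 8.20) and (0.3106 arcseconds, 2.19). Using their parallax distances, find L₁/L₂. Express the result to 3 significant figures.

L₁/L₂ = 0.0155

d₁ = 1/p₁ = 1/0.1568″ = 6.3776 pc; d₂ = 1/p₂ = 1/0.3106″ = 3.2196 pc.
M₁ = m₁ − 5 log₁₀ d₁ + 5 = 8.20 − 4.0233 + 5 = 9.1767.
M₂ = 2.19 − 2.5390 + 5 = 4.6510.
L₁/L₂ = 10^(0.4(M₂ − M₁)) = 10^(0.4 × (-4.5257)) = 10^(-1.81028) = 0.015478.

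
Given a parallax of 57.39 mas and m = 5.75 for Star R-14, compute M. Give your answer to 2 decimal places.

d = 1/p = 1/0.05739″ = 17.425 pc.
m − M = 5 log₁₀(17.425) − 5 = 6.2059 − 5 = 1.2059.
M = m − (m − M) = 5.75 − 1.2059 = 4.54.

M = 4.54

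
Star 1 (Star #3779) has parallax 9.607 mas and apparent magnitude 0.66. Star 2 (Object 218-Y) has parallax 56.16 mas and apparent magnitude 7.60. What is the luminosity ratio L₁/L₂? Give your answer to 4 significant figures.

d₁ = 1/p₁ = 1/0.009607″ = 104.09 pc; d₂ = 1/p₂ = 1/0.05616″ = 17.806 pc.
M₁ = m₁ − 5 log₁₀ d₁ + 5 = 0.66 − 10.0870 + 5 = -4.4270.
M₂ = 7.60 − 6.2528 + 5 = 6.3472.
L₁/L₂ = 10^(0.4(M₂ − M₁)) = 10^(0.4 × 10.7742) = 10^4.30968 = 20402.

L₁/L₂ = 20400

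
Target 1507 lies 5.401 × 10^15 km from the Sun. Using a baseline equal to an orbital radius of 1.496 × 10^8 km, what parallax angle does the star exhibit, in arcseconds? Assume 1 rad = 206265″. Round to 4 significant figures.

0.005713 arcsec

θ ≈ B/d = (1.496 × 10^8) / (5.401 × 10^15) = 2.7699 × 10^-8 rad.
In arcseconds: 2.7699 × 10^-8 × 206265 = 0.0057133″.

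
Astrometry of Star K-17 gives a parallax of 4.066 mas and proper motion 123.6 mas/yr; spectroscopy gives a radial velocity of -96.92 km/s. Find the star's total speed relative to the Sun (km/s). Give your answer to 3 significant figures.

d = 1/p = 1/0.004066″ = 245.94 pc.
μ = 123.6 mas/yr = 0.1236 ″/yr.
v_t = 4.740 μ d = 4.740 × 0.1236 × 245.94 = 144.09 km/s.
v = √(v_r² + v_t²) = √((-96.92)² + 144.09²) = √30155.4 = 173.65 km/s.

174 km/s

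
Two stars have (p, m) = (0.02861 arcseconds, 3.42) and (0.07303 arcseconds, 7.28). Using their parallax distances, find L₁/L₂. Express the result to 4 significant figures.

d₁ = 1/p₁ = 1/0.02861″ = 34.953 pc; d₂ = 1/p₂ = 1/0.07303″ = 13.693 pc.
M₁ = m₁ − 5 log₁₀ d₁ + 5 = 3.42 − 7.7174 + 5 = 0.7026.
M₂ = 7.28 − 5.6825 + 5 = 6.5975.
L₁/L₂ = 10^(0.4(M₂ − M₁)) = 10^(0.4 × 5.8949) = 10^2.35796 = 228.01.

L₁/L₂ = 228.0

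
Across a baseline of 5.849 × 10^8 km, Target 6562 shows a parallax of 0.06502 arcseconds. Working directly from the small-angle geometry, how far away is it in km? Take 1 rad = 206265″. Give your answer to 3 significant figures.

1.86 × 10^15 km

θ = 0.06502″ = 0.06502/206265 = 3.1523 × 10^-7 rad.
d = B/θ = (5.849 × 10^8) / (3.1523 × 10^-7) = 1.8555 × 10^15 km.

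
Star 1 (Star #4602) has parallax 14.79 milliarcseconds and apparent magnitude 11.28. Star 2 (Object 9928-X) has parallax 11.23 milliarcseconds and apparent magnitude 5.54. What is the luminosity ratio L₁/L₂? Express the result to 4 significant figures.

L₁/L₂ = 0.002916

d₁ = 1/p₁ = 1/0.01479″ = 67.613 pc; d₂ = 1/p₂ = 1/0.01123″ = 89.047 pc.
M₁ = m₁ − 5 log₁₀ d₁ + 5 = 11.28 − 9.1502 + 5 = 7.1298.
M₂ = 5.54 − 9.7481 + 5 = 0.7919.
L₁/L₂ = 10^(0.4(M₂ − M₁)) = 10^(0.4 × (-6.3379)) = 10^(-2.53516) = 0.0029164.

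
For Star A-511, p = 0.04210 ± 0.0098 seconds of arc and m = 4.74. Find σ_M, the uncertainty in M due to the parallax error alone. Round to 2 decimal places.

σ_M = 0.51 mag

M = m − 5 log₁₀ d + 5 = m + 5 log₁₀ p + 5, so ∂M/∂p = 5/(p ln 10).
σ_M = (5/ln 10) · (σ_p/p) = 2.1715 × 0.0098/0.04210 = 2.1715 × 0.23278 = 0.50548.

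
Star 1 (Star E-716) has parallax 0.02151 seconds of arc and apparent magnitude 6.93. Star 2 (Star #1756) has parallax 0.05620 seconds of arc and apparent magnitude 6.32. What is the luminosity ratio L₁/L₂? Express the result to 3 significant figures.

L₁/L₂ = 3.89

d₁ = 1/p₁ = 1/0.02151″ = 46.49 pc; d₂ = 1/p₂ = 1/0.05620″ = 17.794 pc.
M₁ = m₁ − 5 log₁₀ d₁ + 5 = 6.93 − 8.3368 + 5 = 3.5932.
M₂ = 6.32 − 6.2514 + 5 = 5.0686.
L₁/L₂ = 10^(0.4(M₂ − M₁)) = 10^(0.4 × 1.4754) = 10^0.59016 = 3.8919.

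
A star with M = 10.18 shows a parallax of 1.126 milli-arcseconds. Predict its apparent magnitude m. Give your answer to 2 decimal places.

d = 1/p = 1/0.001126″ = 888.1 pc.
m − M = 5 log₁₀ d − 5 = 5 log₁₀(888.1) − 5 = 14.7423 − 5 = 9.7423.
m = M + (m − M) = 10.18 + 9.7423 = 19.92.

m = 19.92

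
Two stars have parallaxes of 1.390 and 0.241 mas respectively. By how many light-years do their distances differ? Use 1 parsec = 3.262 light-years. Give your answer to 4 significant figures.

d_A = 1/0.001390″ = 719.42 pc; d_B = 1/0.0002410″ = 4149.4 pc.
|d_B − d_A| = |4149.4 − 719.42| = 3430 pc = 3430 × 3.262 ly = 11189 ly.

11190 ly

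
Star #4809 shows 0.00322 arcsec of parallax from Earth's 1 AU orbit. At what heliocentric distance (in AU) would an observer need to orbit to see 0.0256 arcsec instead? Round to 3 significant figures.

7.95 AU

Parallax scales linearly with baseline: p ∝ B, so B = p_target / p_Earth × 1 AU.
B = 0.0256 / 0.00322 = 7.9503 AU.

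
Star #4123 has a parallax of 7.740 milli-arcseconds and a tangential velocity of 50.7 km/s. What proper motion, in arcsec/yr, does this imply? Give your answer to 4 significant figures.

d = 1/p = 1/0.007740″ = 129.2 pc.
μ = v_t / (4.74 d) = 50.7 / (4.74 × 129.2) = 50.7 / 612.41 = 0.082788 ″/yr.

0.08279 arcsec/yr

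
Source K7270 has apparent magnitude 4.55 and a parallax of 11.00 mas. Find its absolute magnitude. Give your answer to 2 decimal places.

M = -0.24

d = 1/p = 1/0.01100″ = 90.909 pc.
m − M = 5 log₁₀(90.909) − 5 = 9.7930 − 5 = 4.7930.
M = m − (m − M) = 4.55 − 4.7930 = -0.24.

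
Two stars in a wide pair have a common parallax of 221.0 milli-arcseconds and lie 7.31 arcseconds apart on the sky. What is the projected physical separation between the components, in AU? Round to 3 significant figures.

d = 1/p = 1/0.2210″ = 4.5249 pc.
At distance d (pc), an angle of θ arcsec spans θ·d AU: s = 7.31 × 4.5249 = 33.077 AU.

33.1 AU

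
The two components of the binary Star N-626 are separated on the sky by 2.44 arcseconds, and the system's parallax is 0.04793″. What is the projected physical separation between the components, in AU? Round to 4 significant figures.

50.91 AU

d = 1/p = 1/0.04793″ = 20.864 pc.
At distance d (pc), an angle of θ arcsec spans θ·d AU: s = 2.44 × 20.864 = 50.908 AU.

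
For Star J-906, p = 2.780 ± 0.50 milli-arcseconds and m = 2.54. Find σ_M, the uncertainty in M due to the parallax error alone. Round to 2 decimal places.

M = m − 5 log₁₀ d + 5 = m + 5 log₁₀ p + 5, so ∂M/∂p = 5/(p ln 10).
σ_M = (5/ln 10) · (σ_p/p) = 2.1715 × 0.50/2.780 = 2.1715 × 0.17986 = 0.39057.

σ_M = 0.39 mag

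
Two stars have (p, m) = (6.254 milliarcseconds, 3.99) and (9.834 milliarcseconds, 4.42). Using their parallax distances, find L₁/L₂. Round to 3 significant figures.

d₁ = 1/p₁ = 1/0.006254″ = 159.9 pc; d₂ = 1/p₂ = 1/0.009834″ = 101.69 pc.
M₁ = m₁ − 5 log₁₀ d₁ + 5 = 3.99 − 11.0192 + 5 = -2.0292.
M₂ = 4.42 − 10.0364 + 5 = -0.6164.
L₁/L₂ = 10^(0.4(M₂ − M₁)) = 10^(0.4 × 1.4128) = 10^0.56512 = 3.6738.

L₁/L₂ = 3.67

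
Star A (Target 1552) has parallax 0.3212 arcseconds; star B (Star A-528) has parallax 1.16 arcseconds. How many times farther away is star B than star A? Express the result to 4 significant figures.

0.2769

Since d = 1/p, d_B/d_A = p_A/p_B.
= 0.3212 / 1.16 = 0.2769.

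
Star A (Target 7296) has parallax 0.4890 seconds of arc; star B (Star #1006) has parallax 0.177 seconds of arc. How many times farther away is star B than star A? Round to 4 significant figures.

2.763

Since d = 1/p, d_B/d_A = p_A/p_B.
= 0.4890 / 0.177 = 2.7627.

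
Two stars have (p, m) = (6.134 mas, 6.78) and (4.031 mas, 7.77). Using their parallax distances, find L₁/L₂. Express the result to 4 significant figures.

L₁/L₂ = 1.075

d₁ = 1/p₁ = 1/0.006134″ = 163.03 pc; d₂ = 1/p₂ = 1/0.004031″ = 248.08 pc.
M₁ = m₁ − 5 log₁₀ d₁ + 5 = 6.78 − 11.0613 + 5 = 0.7187.
M₂ = 7.77 − 11.9730 + 5 = 0.7970.
L₁/L₂ = 10^(0.4(M₂ − M₁)) = 10^(0.4 × 0.0783) = 10^0.03132 = 1.0748.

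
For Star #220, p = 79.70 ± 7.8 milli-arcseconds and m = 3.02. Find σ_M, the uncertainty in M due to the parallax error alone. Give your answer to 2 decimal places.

M = m − 5 log₁₀ d + 5 = m + 5 log₁₀ p + 5, so ∂M/∂p = 5/(p ln 10).
σ_M = (5/ln 10) · (σ_p/p) = 2.1715 × 7.8/79.70 = 2.1715 × 0.097867 = 0.21252.

σ_M = 0.21 mag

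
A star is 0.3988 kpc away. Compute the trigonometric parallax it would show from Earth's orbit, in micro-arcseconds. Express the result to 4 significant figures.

2508 μas

d = 0.3988 kpc = 398.8 pc.
p = 1/d = 1/398.8 = 0.0025075 arcsec.
= 0.0025075 × 10⁶ = 2507.5 μas.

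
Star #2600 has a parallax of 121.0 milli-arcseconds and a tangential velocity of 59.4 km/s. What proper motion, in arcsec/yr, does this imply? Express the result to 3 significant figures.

d = 1/p = 1/0.1210″ = 8.2645 pc.
μ = v_t / (4.74 d) = 59.4 / (4.74 × 8.2645) = 59.4 / 39.174 = 1.5163 ″/yr.

1.52 arcsec/yr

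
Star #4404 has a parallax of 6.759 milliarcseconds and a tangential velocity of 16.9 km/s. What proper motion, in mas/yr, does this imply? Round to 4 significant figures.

d = 1/p = 1/0.006759″ = 147.95 pc.
μ = v_t / (4.74 d) = 16.9 / (4.74 × 147.95) = 16.9 / 701.28 = 0.024099 ″/yr = 24.099 mas/yr.

24.10 mas/yr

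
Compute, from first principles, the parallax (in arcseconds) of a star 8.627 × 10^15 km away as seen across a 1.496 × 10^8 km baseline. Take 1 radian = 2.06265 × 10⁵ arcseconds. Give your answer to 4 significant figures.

0.003577 arcsec

θ ≈ B/d = (1.496 × 10^8) / (8.627 × 10^15) = 1.7341 × 10^-8 rad.
In arcseconds: 1.7341 × 10^-8 × 206265 = 0.0035768″.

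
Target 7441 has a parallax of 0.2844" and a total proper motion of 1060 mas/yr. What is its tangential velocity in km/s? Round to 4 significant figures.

d = 1/p = 1/0.2844″ = 3.5162 pc.
μ = 1060 mas/yr = 1.06 ″/yr.
v_t = 4.74 × μ × d = 4.74 × 1.06 × 3.5162 = 17.667 km/s.

17.67 km/s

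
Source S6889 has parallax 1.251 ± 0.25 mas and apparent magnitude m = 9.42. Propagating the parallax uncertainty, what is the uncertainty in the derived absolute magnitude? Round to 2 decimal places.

σ_M = 0.43 mag

M = m − 5 log₁₀ d + 5 = m + 5 log₁₀ p + 5, so ∂M/∂p = 5/(p ln 10).
σ_M = (5/ln 10) · (σ_p/p) = 2.1715 × 0.25/1.251 = 2.1715 × 0.19984 = 0.43395.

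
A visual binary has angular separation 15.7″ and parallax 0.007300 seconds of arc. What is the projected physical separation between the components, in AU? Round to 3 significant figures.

2150 AU

d = 1/p = 1/0.007300″ = 136.99 pc.
At distance d (pc), an angle of θ arcsec spans θ·d AU: s = 15.7 × 136.99 = 2150.7 AU.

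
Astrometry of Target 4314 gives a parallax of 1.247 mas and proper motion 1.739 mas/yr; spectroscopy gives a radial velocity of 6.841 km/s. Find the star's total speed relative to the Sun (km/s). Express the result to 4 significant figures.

9.513 km/s

d = 1/p = 1/0.001247″ = 801.92 pc.
μ = 1.739 mas/yr = 0.001739 ″/yr.
v_t = 4.740 μ d = 4.740 × 0.001739 × 801.92 = 6.6101 km/s.
v = √(v_r² + v_t²) = √(6.841² + 6.6101²) = √90.4927 = 9.5128 km/s.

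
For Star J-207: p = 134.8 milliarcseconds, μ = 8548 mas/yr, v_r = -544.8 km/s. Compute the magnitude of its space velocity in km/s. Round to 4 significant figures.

d = 1/p = 1/0.1348″ = 7.4184 pc.
μ = 8548 mas/yr = 8.548 ″/yr.
v_t = 4.740 μ d = 4.740 × 8.548 × 7.4184 = 300.58 km/s.
v = √(v_r² + v_t²) = √((-544.8)² + 300.58²) = √387155 = 622.22 km/s.

622.2 km/s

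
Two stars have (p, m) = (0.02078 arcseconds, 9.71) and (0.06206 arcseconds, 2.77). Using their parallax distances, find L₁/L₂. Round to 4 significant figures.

L₁/L₂ = 0.01494

d₁ = 1/p₁ = 1/0.02078″ = 48.123 pc; d₂ = 1/p₂ = 1/0.06206″ = 16.113 pc.
M₁ = m₁ − 5 log₁₀ d₁ + 5 = 9.71 − 8.4118 + 5 = 6.2982.
M₂ = 2.77 − 6.0359 + 5 = 1.7341.
L₁/L₂ = 10^(0.4(M₂ − M₁)) = 10^(0.4 × (-4.5641)) = 10^(-1.82564) = 0.01494.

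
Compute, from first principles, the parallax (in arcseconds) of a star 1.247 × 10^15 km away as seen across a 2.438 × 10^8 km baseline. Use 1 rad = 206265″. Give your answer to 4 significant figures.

0.04033 arcsec

θ ≈ B/d = (2.438 × 10^8) / (1.247 × 10^15) = 1.9551 × 10^-7 rad.
In arcseconds: 1.9551 × 10^-7 × 206265 = 0.040327″.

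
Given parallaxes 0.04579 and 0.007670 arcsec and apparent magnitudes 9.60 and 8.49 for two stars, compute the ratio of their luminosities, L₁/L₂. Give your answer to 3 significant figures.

L₁/L₂ = 0.0101

d₁ = 1/p₁ = 1/0.04579″ = 21.839 pc; d₂ = 1/p₂ = 1/0.007670″ = 130.38 pc.
M₁ = m₁ − 5 log₁₀ d₁ + 5 = 9.60 − 6.6962 + 5 = 7.9038.
M₂ = 8.49 − 10.5761 + 5 = 2.9139.
L₁/L₂ = 10^(0.4(M₂ − M₁)) = 10^(0.4 × (-4.9899)) = 10^(-1.99596) = 0.010093.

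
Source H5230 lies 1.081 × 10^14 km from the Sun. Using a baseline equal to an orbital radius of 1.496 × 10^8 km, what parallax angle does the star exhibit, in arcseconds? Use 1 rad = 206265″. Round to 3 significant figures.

0.285 arcsec

θ ≈ B/d = (1.496 × 10^8) / (1.081 × 10^14) = 1.3839 × 10^-6 rad.
In arcseconds: 1.3839 × 10^-6 × 206265 = 0.28545″.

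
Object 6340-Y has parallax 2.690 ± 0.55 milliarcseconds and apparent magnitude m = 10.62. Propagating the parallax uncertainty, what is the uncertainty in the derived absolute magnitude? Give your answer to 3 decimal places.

M = m − 5 log₁₀ d + 5 = m + 5 log₁₀ p + 5, so ∂M/∂p = 5/(p ln 10).
σ_M = (5/ln 10) · (σ_p/p) = 2.1715 × 0.55/2.690 = 2.1715 × 0.20446 = 0.44398.

σ_M = 0.444 mag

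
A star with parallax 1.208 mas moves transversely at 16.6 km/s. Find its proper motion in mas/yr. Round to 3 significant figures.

4.23 mas/yr

d = 1/p = 1/0.001208″ = 827.81 pc.
μ = v_t / (4.74 d) = 16.6 / (4.74 × 827.81) = 16.6 / 3923.8 = 0.0042306 ″/yr = 4.2306 mas/yr.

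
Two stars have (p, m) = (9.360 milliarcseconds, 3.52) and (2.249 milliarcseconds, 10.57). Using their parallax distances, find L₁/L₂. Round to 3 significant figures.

d₁ = 1/p₁ = 1/0.009360″ = 106.84 pc; d₂ = 1/p₂ = 1/0.002249″ = 444.64 pc.
M₁ = m₁ − 5 log₁₀ d₁ + 5 = 3.52 − 10.1437 + 5 = -1.6237.
M₂ = 10.57 − 13.2400 + 5 = 2.3300.
L₁/L₂ = 10^(0.4(M₂ − M₁)) = 10^(0.4 × 3.9537) = 10^1.58148 = 38.149.

L₁/L₂ = 38.1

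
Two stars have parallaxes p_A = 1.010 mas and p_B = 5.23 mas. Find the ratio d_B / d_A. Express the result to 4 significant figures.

0.1931

Since d = 1/p, d_B/d_A = p_A/p_B.
= 1.010 / 5.23 = 0.19312.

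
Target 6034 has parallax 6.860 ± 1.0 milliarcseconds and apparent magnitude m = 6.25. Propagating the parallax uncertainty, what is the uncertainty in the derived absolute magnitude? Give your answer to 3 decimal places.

M = m − 5 log₁₀ d + 5 = m + 5 log₁₀ p + 5, so ∂M/∂p = 5/(p ln 10).
σ_M = (5/ln 10) · (σ_p/p) = 2.1715 × 1.0/6.860 = 2.1715 × 0.14577 = 0.31654.

σ_M = 0.317 mag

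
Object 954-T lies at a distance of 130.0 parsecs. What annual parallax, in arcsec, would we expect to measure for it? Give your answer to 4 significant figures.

0.007692 arcsec

p = 1/d = 1/130 = 0.0076923 arcsec.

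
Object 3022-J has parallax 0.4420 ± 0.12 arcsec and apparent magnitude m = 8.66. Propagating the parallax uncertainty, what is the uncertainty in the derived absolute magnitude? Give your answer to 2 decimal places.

M = m − 5 log₁₀ d + 5 = m + 5 log₁₀ p + 5, so ∂M/∂p = 5/(p ln 10).
σ_M = (5/ln 10) · (σ_p/p) = 2.1715 × 0.12/0.4420 = 2.1715 × 0.27149 = 0.58954.

σ_M = 0.59 mag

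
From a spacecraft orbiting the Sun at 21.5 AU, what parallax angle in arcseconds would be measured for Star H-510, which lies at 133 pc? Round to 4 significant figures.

0.1617 arcsec

p (arcsec) = B (AU) / d (pc).
p = 21.5 / 133 = 0.16165 arcsec.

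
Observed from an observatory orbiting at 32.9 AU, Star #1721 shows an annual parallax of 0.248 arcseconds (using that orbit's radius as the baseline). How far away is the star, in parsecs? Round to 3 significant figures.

With baseline B (in AU) and parallax p (in arcsec), d = B/p parsecs.
d = 32.9 / 0.248 = 132.66 pc.

133 pc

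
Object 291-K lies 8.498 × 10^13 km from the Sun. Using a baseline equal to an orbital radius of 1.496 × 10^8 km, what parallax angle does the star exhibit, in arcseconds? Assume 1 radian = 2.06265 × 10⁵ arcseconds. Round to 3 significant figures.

0.363 arcsec

θ ≈ B/d = (1.496 × 10^8) / (8.498 × 10^13) = 1.7604 × 10^-6 rad.
In arcseconds: 1.7604 × 10^-6 × 206265 = 0.36311″.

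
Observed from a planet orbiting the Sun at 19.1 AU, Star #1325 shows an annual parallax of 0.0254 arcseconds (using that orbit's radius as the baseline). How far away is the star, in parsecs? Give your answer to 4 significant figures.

752.0 pc

With baseline B (in AU) and parallax p (in arcsec), d = B/p parsecs.
d = 19.1 / 0.0254 = 751.97 pc.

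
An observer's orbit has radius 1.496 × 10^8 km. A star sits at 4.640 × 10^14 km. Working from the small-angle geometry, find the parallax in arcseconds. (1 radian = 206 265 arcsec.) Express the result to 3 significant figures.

θ ≈ B/d = (1.496 × 10^8) / (4.640 × 10^14) = 3.2241 × 10^-7 rad.
In arcseconds: 3.2241 × 10^-7 × 206265 = 0.066502″.

0.0665 arcsec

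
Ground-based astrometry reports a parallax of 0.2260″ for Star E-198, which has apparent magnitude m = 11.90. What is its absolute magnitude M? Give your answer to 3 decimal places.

d = 1/p = 1/0.2260″ = 4.4248 pc.
m − M = 5 log₁₀(4.4248) − 5 = 3.2295 − 5 = -1.7705.
M = m − (m − M) = 11.90 − (-1.7705) = 13.671.

M = 13.671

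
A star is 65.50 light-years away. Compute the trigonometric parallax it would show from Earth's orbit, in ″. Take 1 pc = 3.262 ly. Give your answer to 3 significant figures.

0.0498 ″

d = 65.50 ly ÷ 3.262 = 20.08 pc.
p = 1/d = 1/20.08 = 0.049801 arcsec.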